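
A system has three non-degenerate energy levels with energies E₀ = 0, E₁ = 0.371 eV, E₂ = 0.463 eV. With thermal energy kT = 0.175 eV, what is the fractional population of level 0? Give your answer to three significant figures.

0.840

Eᵢ/kT = 0, 2.1200, 2.6457.
Z = Σ e^(−Eᵢ/kT) = e^(−0) + e^(−2.1200) + e^(−2.6457) = 1.0000 + 0.12003 + 0.070956 = 1.1910.
P₀ = e^(−E₀/kT) / Z = 1.0000/1.1910 = 0.840.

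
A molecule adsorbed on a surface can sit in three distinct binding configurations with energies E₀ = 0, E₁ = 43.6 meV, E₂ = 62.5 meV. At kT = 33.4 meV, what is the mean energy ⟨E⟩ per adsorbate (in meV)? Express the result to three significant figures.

15.0 meV

Eᵢ/kT = 0, 1.3054, 1.8713.
Z = Σ e^(−Eᵢ/kT) = e^(−0) + e^(−1.3054) + e^(−1.8713) = 1.0000 + 0.27106 + 0.15392 = 1.4250.
⟨E⟩ = Σ Eᵢ e^(−Eᵢ/kT) / Z = (0·1.0000 + 43.6·0.27106 + 62.5·0.15392) / 1.4250 = 15.0 meV.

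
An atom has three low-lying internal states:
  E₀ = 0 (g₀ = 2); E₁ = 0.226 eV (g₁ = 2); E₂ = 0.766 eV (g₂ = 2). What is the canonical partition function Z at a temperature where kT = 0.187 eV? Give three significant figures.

Z = 2.63

Eᵢ/kT = 0, 1.2086, 4.0963.
Z = Σ gᵢe^(−Eᵢ/kT) = 2·e^(−0) + 2·e^(−1.2086) + 2·e^(−4.0963) = 2.0000 + 0.59723 + 0.033268 = 2.6305.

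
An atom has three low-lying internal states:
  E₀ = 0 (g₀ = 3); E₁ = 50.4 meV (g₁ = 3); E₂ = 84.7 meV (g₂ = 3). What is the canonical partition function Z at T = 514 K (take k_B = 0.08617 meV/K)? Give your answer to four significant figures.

k_BT = 0.08617 × 514 K = 44.2914 meV.
Eᵢ/kT = 0, 1.13792, 1.91234.
Z = Σ gᵢe^(−Eᵢ/kT) = 3·e^(−0) + 3·e^(−1.13792) + 3·e^(−1.91234) = 3.00000 + 0.961455 + 0.443203 = 4.40466.

Z = 4.405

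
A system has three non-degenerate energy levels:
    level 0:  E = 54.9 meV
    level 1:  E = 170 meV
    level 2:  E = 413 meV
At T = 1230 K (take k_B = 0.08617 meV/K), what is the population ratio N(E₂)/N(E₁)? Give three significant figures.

0.101

k_BT = 0.08617 × 1230 K = 105.99 meV.
n₂/n₁ = exp[−(E₂−E₁)/kT] = exp(−(243 meV)/(105.99 meV)) = exp(-2.2927) = 0.101.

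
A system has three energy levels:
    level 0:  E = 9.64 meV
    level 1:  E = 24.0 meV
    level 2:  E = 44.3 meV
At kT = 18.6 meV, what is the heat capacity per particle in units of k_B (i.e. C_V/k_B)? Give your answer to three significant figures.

0.344

Eᵢ/kT = 0.51828, 1.2903, 2.3817.
Z = Σ e^(−Eᵢ/kT) = e^(−0.51828) + e^(−1.2903) + e^(−2.3817) = 0.59554 + 0.27519 + 0.092393 = 0.96312.
⟨E⟩ = 17.068 meV, ⟨E²⟩ = 410.31 meV².
C_V/k_B = (⟨E²⟩ − ⟨E⟩²)/(kT)² = (410.31 − 291.32)/345.96 = 0.344.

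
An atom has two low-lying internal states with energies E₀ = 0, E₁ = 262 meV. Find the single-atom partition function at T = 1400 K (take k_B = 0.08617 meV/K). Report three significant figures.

k_BT = 0.08617 × 1400 K = 120.64 meV.
Eᵢ/kT = 0, 2.1718.
Z = Σ e^(−Eᵢ/kT) = e^(−0) + e^(−2.1718) = 1.0000 + 0.11397 = 1.1140.

Z = 1.11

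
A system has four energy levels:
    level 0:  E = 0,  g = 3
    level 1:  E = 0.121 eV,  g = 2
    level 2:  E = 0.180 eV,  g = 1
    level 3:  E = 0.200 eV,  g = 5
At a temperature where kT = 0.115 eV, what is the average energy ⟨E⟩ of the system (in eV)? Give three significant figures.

Eᵢ/kT = 0, 1.0522, 1.5652, 1.7391.
Z = Σ gᵢe^(−Eᵢ/kT) = 3·e^(−0) + 2·e^(−1.0522) + 1·e^(−1.5652) + 5·e^(−1.7391) = 3.0000 + 0.69834 + 0.20905 + 0.87839 = 4.7858.
⟨E⟩ = Σ Eᵢ gᵢe^(−Eᵢ/kT) / Z = (0·3.0000 + 0.121·0.69834 + 0.180·0.20905 + 0.200·0.87839) / 4.7858 = 0.0622 eV.

0.0622 eV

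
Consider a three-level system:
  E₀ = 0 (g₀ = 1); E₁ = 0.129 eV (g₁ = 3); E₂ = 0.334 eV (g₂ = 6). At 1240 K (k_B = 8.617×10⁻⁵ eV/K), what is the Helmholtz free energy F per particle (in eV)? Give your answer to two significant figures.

-0.082 eV

k_BT = 8.617×10⁻⁵ × 1240 K = 0.1069 eV.
Eᵢ/kT = 0, 1.207, 3.124.
Z = Σ gᵢe^(−Eᵢ/kT) = 1·e^(−0) + 3·e^(−1.207) + 6·e^(−3.124) = 1.000 + 0.8973 + 0.2639 = 2.161.
F = −kT ln Z = −0.1069 × ln(2.161) = −0.1069 × 0.7706 = -0.082 eV.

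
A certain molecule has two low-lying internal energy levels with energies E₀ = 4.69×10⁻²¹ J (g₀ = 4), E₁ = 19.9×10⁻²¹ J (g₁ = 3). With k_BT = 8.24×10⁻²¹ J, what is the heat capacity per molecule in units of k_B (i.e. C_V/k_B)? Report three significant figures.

0.323

Eᵢ/kT = 0.56917, 2.4150.
Z = Σ gᵢe^(−Eᵢ/kT) = 4·e^(−0.56917) + 3·e^(−2.4150) = 2.2640 + 0.26810 = 2.5321.
⟨E⟩ = 6.3004, ⟨E²⟩ = 61.597.
C_V/k_B = (⟨E²⟩ − ⟨E⟩²)/(kT)² = (61.597 − 39.695)/67.898 = 0.323.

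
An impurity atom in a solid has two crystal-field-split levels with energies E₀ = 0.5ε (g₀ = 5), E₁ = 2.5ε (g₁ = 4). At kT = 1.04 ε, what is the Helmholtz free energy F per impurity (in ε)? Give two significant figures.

-1.3 ε

Eᵢ/kT = 0.4808, 2.404.
Z = Σ gᵢe^(−Eᵢ/kT) = 5·e^(−0.4808) + 4·e^(−2.404) = 3.091 + 0.3614 = 3.452.
F = −kT ln Z = −1.04 × ln(3.452) = −1.04 × 1.239 = -1.3 ε.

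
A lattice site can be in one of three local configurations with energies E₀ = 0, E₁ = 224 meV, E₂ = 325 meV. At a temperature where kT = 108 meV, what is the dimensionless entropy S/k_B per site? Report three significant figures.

Eᵢ/kT = 0, 2.0741, 3.0093.
Z = Σ e^(−Eᵢ/kT) = e^(−0) + e^(−2.0741) + e^(−3.0093) = 1.0000 + 0.12567 + 0.049326 = 1.1750.
⟨E⟩ = Σ EᵢPᵢ = 37.601 meV.
S/k_B = ln Z + ⟨E⟩/kT = ln(1.1750) + 37.601/108 = 0.16127 + 0.34816 = 0.509.

0.509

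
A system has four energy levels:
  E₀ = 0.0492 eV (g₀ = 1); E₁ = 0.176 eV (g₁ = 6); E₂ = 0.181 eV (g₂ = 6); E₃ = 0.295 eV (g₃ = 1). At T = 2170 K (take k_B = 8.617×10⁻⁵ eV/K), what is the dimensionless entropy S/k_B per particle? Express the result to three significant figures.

k_BT = 8.617×10⁻⁵ × 2170 K = 0.18699 eV.
Eᵢ/kT = 0.26312, 0.94123, 0.96797, 1.5776.
Z = Σ gᵢe^(−Eᵢ/kT) = 1·e^(−0.26312) + 6·e^(−0.94123) + 6·e^(−0.96797) + 1·e^(−1.5776) = 0.76865 + 2.3409 + 2.2791 + 0.20647 = 5.5951.
⟨E⟩ = Σ EᵢPᵢ = 0.16501 eV.
S/k_B = ln Z + ⟨E⟩/kT = ln(5.5951) + 0.16501/0.18699 = 1.7219 + 0.88245 = 2.60.

2.60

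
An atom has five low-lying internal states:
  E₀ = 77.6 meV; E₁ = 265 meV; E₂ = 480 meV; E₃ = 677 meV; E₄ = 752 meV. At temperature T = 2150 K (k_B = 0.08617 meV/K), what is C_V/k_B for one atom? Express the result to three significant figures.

k_BT = 0.08617 × 2150 K = 185.27 meV.
Eᵢ/kT = 0.41885, 1.4303, 2.5908, 3.6541, 4.0589.
Z = Σ e^(−Eᵢ/kT) = e^(−0.41885) + e^(−1.4303) + e^(−2.5908) + e^(−3.6541) + e^(−4.0589) = 0.65780 + 0.23924 + 0.074960 + 0.025885 + 0.017268 = 1.0152.
⟨E⟩ = 178.23 meV, ⟨E²⟩ = 58768 meV².
C_V/k_B = (⟨E²⟩ − ⟨E⟩²)/(kT)² = (58768 − 31766)/34325 = 0.787.

0.787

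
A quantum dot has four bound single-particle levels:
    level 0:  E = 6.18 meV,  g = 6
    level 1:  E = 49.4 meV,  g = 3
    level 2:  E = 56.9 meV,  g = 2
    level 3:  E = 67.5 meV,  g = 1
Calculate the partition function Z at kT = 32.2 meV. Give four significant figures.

Eᵢ/kT = 0.191925, 1.53416, 1.76708, 2.09627.
Z = Σ gᵢe^(−Eᵢ/kT) = 6·e^(−0.191925) + 3·e^(−1.53416) + 2·e^(−1.76708) + 1·e^(−2.09627) = 4.95221 + 0.646910 + 0.341662 + 0.122914 = 6.06370.

Z = 6.064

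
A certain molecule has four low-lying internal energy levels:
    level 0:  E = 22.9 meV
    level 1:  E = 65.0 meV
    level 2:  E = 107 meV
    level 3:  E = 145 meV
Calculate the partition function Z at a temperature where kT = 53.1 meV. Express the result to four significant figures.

Eᵢ/kT = 0.431262, 1.22411, 2.01507, 2.73070.
Z = Σ e^(−Eᵢ/kT) = e^(−0.431262) + e^(−1.22411) + e^(−2.01507) + e^(−2.73070) = 0.649689 + 0.294019 + 0.133311 + 0.0651737 = 1.14219.

Z = 1.142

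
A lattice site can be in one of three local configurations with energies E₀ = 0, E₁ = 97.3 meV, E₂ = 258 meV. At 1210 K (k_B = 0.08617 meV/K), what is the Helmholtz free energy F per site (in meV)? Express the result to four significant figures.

k_BT = 0.08617 × 1210 K = 104.266 meV.
Eᵢ/kT = 0, 0.933190, 2.47444.
Z = Σ e^(−Eᵢ/kT) = e^(−0) + e^(−0.933190) + e^(−2.47444) = 1.00000 + 0.393297 + 0.0842101 = 1.47751.
F = −kT ln Z = −104.266 × ln(1.47751) = −104.266 × 0.390358 = -40.70 meV.

-40.70 meV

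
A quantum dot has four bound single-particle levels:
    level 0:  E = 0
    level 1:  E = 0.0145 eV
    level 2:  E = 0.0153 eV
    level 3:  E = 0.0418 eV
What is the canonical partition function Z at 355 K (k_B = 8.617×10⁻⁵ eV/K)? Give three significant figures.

k_BT = 8.617×10⁻⁵ × 355 K = 0.030590 eV.
Eᵢ/kT = 0, 0.47401, 0.50016, 1.3665.
Z = Σ e^(−Eᵢ/kT) = e^(−0) + e^(−0.47401) + e^(−0.50016) + e^(−1.3665) = 1.0000 + 0.62250 + 0.60643 + 0.25500 = 2.4839.

Z = 2.48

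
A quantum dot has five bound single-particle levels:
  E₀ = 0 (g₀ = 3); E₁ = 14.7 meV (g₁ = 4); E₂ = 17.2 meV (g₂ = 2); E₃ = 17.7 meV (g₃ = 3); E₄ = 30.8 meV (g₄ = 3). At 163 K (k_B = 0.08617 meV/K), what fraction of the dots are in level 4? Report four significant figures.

0.05419

k_BT = 0.08617 × 163 K = 14.0457 meV.
Eᵢ/kT = 0, 1.04658, 1.22457, 1.26017, 2.19284.
Z = Σ gᵢe^(−Eᵢ/kT) = 3·e^(−0) + 4·e^(−1.04658) + 2·e^(−1.22457) + 3·e^(−1.26017) + 3·e^(−2.19284) = 3.00000 + 1.40455 + 0.587768 + 0.850817 + 0.334798 = 6.17793.
P₄ = g₄ e^(−E₄/kT) / Z = 0.334798/6.17793 = 0.05419.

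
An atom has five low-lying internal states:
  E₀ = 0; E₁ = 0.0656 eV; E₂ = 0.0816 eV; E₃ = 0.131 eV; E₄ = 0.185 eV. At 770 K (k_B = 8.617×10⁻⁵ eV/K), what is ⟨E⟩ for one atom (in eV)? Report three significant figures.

0.0417 eV

k_BT = 8.617×10⁻⁵ × 770 K = 0.066351 eV.
Eᵢ/kT = 0, 0.98868, 1.2298, 1.9743, 2.7882.
Z = Σ e^(−Eᵢ/kT) = e^(−0) + e^(−0.98868) + e^(−1.2298) + e^(−1.9743) + e^(−2.7882) = 1.0000 + 0.37207 + 0.29235 + 0.13886 + 0.061532 = 1.8648.
⟨E⟩ = Σ Eᵢ e^(−Eᵢ/kT) / Z = (0·1.0000 + 0.0656·0.37207 + 0.0816·0.29235 + 0.131·0.13886 + 0.185·0.061532) / 1.8648 = 0.0417 eV.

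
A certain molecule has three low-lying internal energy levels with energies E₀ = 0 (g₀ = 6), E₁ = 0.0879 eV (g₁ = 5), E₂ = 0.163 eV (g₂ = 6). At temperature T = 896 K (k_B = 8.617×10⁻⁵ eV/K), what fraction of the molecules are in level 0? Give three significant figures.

0.720

k_BT = 8.617×10⁻⁵ × 896 K = 0.077208 eV.
Eᵢ/kT = 0, 1.1385, 2.1112.
Z = Σ gᵢe^(−Eᵢ/kT) = 6·e^(−0) + 5·e^(−1.1385) + 6·e^(−2.1112) = 6.0000 + 1.6015 + 0.72656 = 8.3281.
P₀ = g₀ e^(−E₀/kT) / Z = 6.0000/8.3281 = 0.720.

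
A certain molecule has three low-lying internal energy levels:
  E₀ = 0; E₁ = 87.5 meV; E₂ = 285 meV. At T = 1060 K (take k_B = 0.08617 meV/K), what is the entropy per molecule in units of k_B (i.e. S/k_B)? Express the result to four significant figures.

0.7100

k_BT = 0.08617 × 1060 K = 91.3402 meV.
Eᵢ/kT = 0, 0.957957, 3.12020.
Z = Σ e^(−Eᵢ/kT) = e^(−0) + e^(−0.957957) + e^(−3.12020) = 1.00000 + 0.383676 + 0.0441483 = 1.42782.
⟨E⟩ = Σ EᵢPᵢ = 32.3247 meV.
S/k_B = ln Z + ⟨E⟩/kT = ln(1.42782) + 32.3247/91.3402 = 0.356149 + 0.353893 = 0.7100.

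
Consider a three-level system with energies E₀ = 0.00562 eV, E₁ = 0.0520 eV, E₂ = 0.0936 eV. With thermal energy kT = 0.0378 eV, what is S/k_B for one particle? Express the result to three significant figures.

0.752

Eᵢ/kT = 0.14868, 1.3757, 2.4762.
Z = Σ e^(−Eᵢ/kT) = e^(−0.14868) + e^(−1.3757) + e^(−2.4762) = 0.86184 + 0.25266 + 0.084062 = 1.1986.
⟨E⟩ = Σ EᵢPᵢ = 0.021567 eV.
S/k_B = ln Z + ⟨E⟩/kT = ln(1.1986) + 0.021567/0.0378 = 0.18115 + 0.57056 = 0.752.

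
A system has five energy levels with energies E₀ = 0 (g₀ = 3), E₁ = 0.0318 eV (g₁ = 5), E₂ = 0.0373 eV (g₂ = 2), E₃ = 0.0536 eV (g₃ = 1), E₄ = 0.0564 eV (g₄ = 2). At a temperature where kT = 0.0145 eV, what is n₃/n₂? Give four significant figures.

0.1625

n₃/n₂ = (g₃/g₂) exp[−(E₃−E₂)/kT] = (1/2) × exp(−(0.0163 eV)/(0.0145 eV)) = (1/2) × exp(-1.12414) = 0.1625.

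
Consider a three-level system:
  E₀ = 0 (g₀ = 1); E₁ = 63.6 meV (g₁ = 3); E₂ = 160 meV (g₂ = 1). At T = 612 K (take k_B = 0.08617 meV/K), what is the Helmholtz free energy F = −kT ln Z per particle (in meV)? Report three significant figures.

k_BT = 0.08617 × 612 K = 52.736 meV.
Eᵢ/kT = 0, 1.2060, 3.0340.
Z = Σ gᵢe^(−Eᵢ/kT) = 1·e^(−0) + 3·e^(−1.2060) + 1·e^(−3.0340) = 1.0000 + 0.89818 + 0.048123 = 1.9463.
F = −kT ln Z = −52.736 × ln(1.9463) = −52.736 × 0.66593 = -35.1 meV.

-35.1 meV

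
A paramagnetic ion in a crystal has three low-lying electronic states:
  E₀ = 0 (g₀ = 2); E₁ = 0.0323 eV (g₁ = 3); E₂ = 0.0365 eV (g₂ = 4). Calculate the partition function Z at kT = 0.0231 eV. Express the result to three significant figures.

Z = 3.56

Eᵢ/kT = 0, 1.3983, 1.5801.
Z = Σ gᵢe^(−Eᵢ/kT) = 2·e^(−0) + 3·e^(−1.3983) + 4·e^(−1.5801) = 2.0000 + 0.74105 + 0.82382 = 3.5649.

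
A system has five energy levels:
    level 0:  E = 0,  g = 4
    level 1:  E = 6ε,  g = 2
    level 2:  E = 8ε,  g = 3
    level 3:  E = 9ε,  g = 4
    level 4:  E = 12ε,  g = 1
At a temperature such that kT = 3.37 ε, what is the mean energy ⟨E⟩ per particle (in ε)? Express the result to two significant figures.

Eᵢ/kT = 0, 1.780, 2.374, 2.671, 3.561.
Z = Σ gᵢe^(−Eᵢ/kT) = 4·e^(−0) + 2·e^(−1.780) + 3·e^(−2.374) + 4·e^(−2.671) + 1·e^(−3.561) = 4.000 + 0.3373 + 0.2793 + 0.2767 + 0.02841 = 4.922.
⟨E⟩ = Σ Eᵢ gᵢe^(−Eᵢ/kT) / Z = (0·4.000 + 6·0.3373 + 8·0.2793 + 9·0.2767 + 12·0.02841) / 4.922 = 1.4 ε.

1.4 ε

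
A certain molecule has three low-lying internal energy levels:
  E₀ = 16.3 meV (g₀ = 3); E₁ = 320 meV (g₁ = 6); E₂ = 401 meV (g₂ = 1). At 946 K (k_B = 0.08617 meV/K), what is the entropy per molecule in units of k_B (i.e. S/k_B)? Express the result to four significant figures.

1.333

k_BT = 0.08617 × 946 K = 81.5168 meV.
Eᵢ/kT = 0.199959, 3.92557, 4.91923.
Z = Σ gᵢe^(−Eᵢ/kT) = 3·e^(−0.199959) + 6·e^(−3.92557) + 1·e^(−4.91923) = 2.45629 + 0.118385 + 0.00730475 = 2.58198.
⟨E⟩ = Σ EᵢPᵢ = 31.3132 meV.
S/k_B = ln Z + ⟨E⟩/kT = ln(2.58198) + 31.3132/81.5168 = 0.948557 + 0.384132 = 1.333.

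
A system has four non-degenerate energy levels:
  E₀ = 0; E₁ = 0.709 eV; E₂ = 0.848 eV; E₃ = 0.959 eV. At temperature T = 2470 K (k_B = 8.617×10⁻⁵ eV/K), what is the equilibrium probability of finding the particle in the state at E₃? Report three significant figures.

k_BT = 8.617×10⁻⁵ × 2470 K = 0.21284 eV.
Eᵢ/kT = 0, 3.3311, 3.9842, 4.5057.
Z = Σ e^(−Eᵢ/kT) = e^(−0) + e^(−3.3311) + e^(−3.9842) + e^(−4.5057) = 1.0000 + 0.035754 + 0.018607 + 0.011046 = 1.0654.
P₃ = e^(−E₃/kT) / Z = 0.011046/1.0654 = 0.0104.

0.0104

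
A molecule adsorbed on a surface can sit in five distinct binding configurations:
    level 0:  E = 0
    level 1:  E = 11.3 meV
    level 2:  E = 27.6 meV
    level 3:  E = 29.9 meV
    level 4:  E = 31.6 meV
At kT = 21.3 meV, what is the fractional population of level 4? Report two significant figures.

Eᵢ/kT = 0, 0.5305, 1.296, 1.404, 1.484.
Z = Σ e^(−Eᵢ/kT) = e^(−0) + e^(−0.5305) + e^(−1.296) + e^(−1.404) + e^(−1.484) = 1.000 + 0.5883 + 0.2736 + 0.2456 + 0.2267 = 2.334.
P₄ = e^(−E₄/kT) / Z = 0.2267/2.334 = 0.097.

0.097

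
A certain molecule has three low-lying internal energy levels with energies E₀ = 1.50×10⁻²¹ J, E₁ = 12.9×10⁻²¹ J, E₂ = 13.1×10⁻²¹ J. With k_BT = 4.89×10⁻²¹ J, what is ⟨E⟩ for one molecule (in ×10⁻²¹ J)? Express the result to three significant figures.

Eᵢ/kT = 0.30675, 2.6380, 2.6789.
Z = Σ e^(−Eᵢ/kT) = e^(−0.30675) + e^(−2.6380) + e^(−2.6789) = 0.73583 + 0.071504 + 0.068639 = 0.87597.
⟨E⟩ = Σ Eᵢ e^(−Eᵢ/kT) / Z = (1.50·0.73583 + 12.9·0.071504 + 13.1·0.068639) / 0.87597 = 3.34 ×10⁻²¹ J.

3.34 ×10⁻²¹ J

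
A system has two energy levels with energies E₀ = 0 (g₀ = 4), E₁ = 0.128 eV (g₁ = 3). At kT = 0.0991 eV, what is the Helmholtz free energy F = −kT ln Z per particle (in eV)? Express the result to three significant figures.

Eᵢ/kT = 0, 1.2916.
Z = Σ gᵢe^(−Eᵢ/kT) = 4·e^(−0) + 3·e^(−1.2916) = 4.0000 + 0.82449 = 4.8245.
F = −kT ln Z = −0.0991 × ln(4.8245) = −0.0991 × 1.5737 = -0.156 eV.

-0.156 eV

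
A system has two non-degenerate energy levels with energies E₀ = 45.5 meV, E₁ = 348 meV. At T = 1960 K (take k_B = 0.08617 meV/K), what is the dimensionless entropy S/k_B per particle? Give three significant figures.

0.410

k_BT = 0.08617 × 1960 K = 168.89 meV.
Eᵢ/kT = 0.26941, 2.0605.
Z = Σ e^(−Eᵢ/kT) = e^(−0.26941) + e^(−2.0605) = 0.76383 + 0.12739 = 0.89122.
⟨E⟩ = Σ EᵢPᵢ = 88.739 meV.
S/k_B = ln Z + ⟨E⟩/kT = ln(0.89122) + 88.739/168.89 = -0.11516 + 0.52542 = 0.410.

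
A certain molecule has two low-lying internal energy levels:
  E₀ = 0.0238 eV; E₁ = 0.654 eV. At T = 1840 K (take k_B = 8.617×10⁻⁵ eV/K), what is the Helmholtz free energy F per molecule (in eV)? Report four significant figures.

0.02085 eV

k_BT = 8.617×10⁻⁵ × 1840 K = 0.158553 eV.
Eᵢ/kT = 0.150108, 4.12480.
Z = Σ e^(−Eᵢ/kT) = e^(−0.150108) + e^(−4.12480) = 0.860615 + 0.0161667 = 0.876782.
F = −kT ln Z = −0.158553 × ln(0.876782) = −0.158553 × -0.131497 = 0.02085 eV.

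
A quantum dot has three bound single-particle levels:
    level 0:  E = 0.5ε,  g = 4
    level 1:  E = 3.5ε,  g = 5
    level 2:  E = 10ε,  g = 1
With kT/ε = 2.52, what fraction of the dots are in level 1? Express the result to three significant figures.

Eᵢ/kT = 0.19841, 1.3889, 3.9683.
Z = Σ gᵢe^(−Eᵢ/kT) = 4·e^(−0.19841) + 5·e^(−1.3889) + 1·e^(−3.9683) = 3.2801 + 1.2467 + 0.018906 = 4.5457.
P₁ = g₁ e^(−E₁/kT) / Z = 1.2467/4.5457 = 0.274.

0.274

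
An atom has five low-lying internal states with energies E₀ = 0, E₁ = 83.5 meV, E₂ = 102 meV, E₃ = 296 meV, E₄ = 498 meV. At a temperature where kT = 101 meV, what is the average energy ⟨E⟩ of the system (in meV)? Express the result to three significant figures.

Eᵢ/kT = 0, 0.82673, 1.0099, 2.9307, 4.9307.
Z = Σ e^(−Eᵢ/kT) = e^(−0) + e^(−0.82673) + e^(−1.0099) + e^(−2.9307) + e^(−4.9307) = 1.0000 + 0.43748 + 0.36426 + 0.053360 + 0.0072214 = 1.8623.
⟨E⟩ = Σ Eᵢ e^(−Eᵢ/kT) / Z = (0·1.0000 + 83.5·0.43748 + 102·0.36426 + 296·0.053360 + 498·0.0072214) / 1.8623 = 50.0 meV.

50.0 meV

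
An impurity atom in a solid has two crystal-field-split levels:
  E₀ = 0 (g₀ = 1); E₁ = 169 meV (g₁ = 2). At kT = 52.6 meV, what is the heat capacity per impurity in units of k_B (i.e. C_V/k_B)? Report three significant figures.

0.712

Eᵢ/kT = 0, 3.2129.
Z = Σ gᵢe^(−Eᵢ/kT) = 1·e^(−0) + 2·e^(−3.2129) = 1.0000 + 0.080479 = 1.0805.
⟨E⟩ = 12.588 meV, ⟨E²⟩ = 2127.3 meV².
C_V/k_B = (⟨E²⟩ − ⟨E⟩²)/(kT)² = (2127.3 − 158.46)/2766.8 = 0.712.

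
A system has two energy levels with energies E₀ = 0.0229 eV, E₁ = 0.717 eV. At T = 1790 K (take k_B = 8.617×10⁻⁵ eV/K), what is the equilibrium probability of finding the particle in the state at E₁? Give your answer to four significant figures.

0.01099

k_BT = 8.617×10⁻⁵ × 1790 K = 0.154244 eV.
Eᵢ/kT = 0.148466, 4.64848.
Z = Σ e^(−Eᵢ/kT) = e^(−0.148466) + e^(−4.64848) = 0.862029 + 0.00957615 = 0.871605.
P₁ = e^(−E₁/kT) / Z = 0.00957615/0.871605 = 0.01099.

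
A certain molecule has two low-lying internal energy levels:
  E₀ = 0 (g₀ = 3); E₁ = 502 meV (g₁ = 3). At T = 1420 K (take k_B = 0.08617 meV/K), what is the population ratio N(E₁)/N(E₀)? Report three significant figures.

k_BT = 0.08617 × 1420 K = 122.36 meV.
n₁/n₀ = (g₁/g₀) exp[−(E₁−E₀)/kT] = (3/3) × exp(−(502 meV)/(122.36 meV)) = (3/3) × exp(-4.1026) = 0.0165.

0.0165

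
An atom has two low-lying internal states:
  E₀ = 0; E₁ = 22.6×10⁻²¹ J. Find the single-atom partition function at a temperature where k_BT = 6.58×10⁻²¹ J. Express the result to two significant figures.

Z = 1.0

Eᵢ/kT = 0, 3.435.
Z = Σ e^(−Eᵢ/kT) = e^(−0) + e^(−3.435) = 1.000 + 0.03223 = 1.032.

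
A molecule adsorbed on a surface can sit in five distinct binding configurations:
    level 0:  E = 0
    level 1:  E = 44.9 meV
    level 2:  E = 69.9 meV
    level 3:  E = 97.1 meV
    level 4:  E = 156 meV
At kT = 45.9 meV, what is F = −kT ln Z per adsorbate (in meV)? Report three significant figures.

Eᵢ/kT = 0, 0.97821, 1.5229, 2.1155, 3.3987.
Z = Σ e^(−Eᵢ/kT) = e^(−0) + e^(−0.97821) + e^(−1.5229) + e^(−2.1155) + e^(−3.3987) = 1.0000 + 0.37598 + 0.21808 + 0.12057 + 0.033417 = 1.7480.
F = −kT ln Z = −45.9 × ln(1.7480) = −45.9 × 0.55847 = -25.6 meV.

-25.6 meV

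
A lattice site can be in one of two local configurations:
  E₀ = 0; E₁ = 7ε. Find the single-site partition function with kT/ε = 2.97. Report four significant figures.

Z = 1.095

Eᵢ/kT = 0, 2.35690.
Z = Σ e^(−Eᵢ/kT) = e^(−0) + e^(−2.35690) = 1.00000 + 0.0947134 = 1.09471.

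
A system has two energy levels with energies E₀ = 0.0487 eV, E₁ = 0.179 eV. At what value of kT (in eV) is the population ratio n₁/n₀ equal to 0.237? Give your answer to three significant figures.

n₁/n₀ = exp[−(E₁−E₀)/kT] = 0.237.
⇒ (E₁−E₀)/kT = ln(1/0.237) = ln(4.2194) = 1.4397.
kT = 0.1303 eV / 1.4397 = 0.0905 eV.

0.0905 eV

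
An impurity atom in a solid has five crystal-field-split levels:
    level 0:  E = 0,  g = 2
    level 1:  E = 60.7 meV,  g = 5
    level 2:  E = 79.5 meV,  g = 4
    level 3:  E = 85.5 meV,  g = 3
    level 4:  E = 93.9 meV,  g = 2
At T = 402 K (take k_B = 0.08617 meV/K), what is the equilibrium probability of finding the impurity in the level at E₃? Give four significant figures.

k_BT = 0.08617 × 402 K = 34.6403 meV.
Eᵢ/kT = 0, 1.75229, 2.29501, 2.46822, 2.71072.
Z = Σ gᵢe^(−Eᵢ/kT) = 2·e^(−0) + 5·e^(−1.75229) + 4·e^(−2.29501) + 3·e^(−2.46822) + 2·e^(−2.71072) = 2.00000 + 0.866882 + 0.403042 + 0.254207 + 0.132978 = 3.65711.
P₃ = g₃ e^(−E₃/kT) / Z = 0.254207/3.65711 = 0.06951.

0.06951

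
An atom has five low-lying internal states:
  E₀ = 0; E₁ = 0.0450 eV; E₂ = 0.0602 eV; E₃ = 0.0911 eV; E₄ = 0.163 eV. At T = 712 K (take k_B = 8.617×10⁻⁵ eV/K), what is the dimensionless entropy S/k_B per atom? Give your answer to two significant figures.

1.3

k_BT = 8.617×10⁻⁵ × 712 K = 0.06135 eV.
Eᵢ/kT = 0, 0.7335, 0.9813, 1.485, 2.657.
Z = Σ e^(−Eᵢ/kT) = e^(−0) + e^(−0.7335) + e^(−0.9813) + e^(−1.485) + e^(−2.657) = 1.000 + 0.4802 + 0.3748 + 0.2265 + 0.07016 = 2.152.
⟨E⟩ = Σ EᵢPᵢ = 0.03543 eV.
S/k_B = ln Z + ⟨E⟩/kT = ln(2.152) + 0.03543/0.06135 = 0.7664 + 0.5775 = 1.3.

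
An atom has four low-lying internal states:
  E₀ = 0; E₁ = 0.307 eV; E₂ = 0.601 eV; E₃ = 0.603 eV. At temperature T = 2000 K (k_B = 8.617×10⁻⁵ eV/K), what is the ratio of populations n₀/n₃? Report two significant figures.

33

k_BT = 8.617×10⁻⁵ × 2000 K = 0.1723 eV.
n₀/n₃ = exp[−(E₀−E₃)/kT] = exp(−(-0.603 eV)/(0.1723 eV)) = exp(3.500) = 33.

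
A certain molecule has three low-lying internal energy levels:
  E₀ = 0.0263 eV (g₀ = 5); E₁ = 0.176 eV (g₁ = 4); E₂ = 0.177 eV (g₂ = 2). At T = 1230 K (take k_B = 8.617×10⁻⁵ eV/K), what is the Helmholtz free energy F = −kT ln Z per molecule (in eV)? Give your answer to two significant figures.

-0.17 eV

k_BT = 8.617×10⁻⁵ × 1230 K = 0.1060 eV.
Eᵢ/kT = 0.2481, 1.660, 1.670.
Z = Σ gᵢe^(−Eᵢ/kT) = 5·e^(−0.2481) + 4·e^(−1.660) + 2·e^(−1.670) = 3.901 + 0.7606 + 0.3765 = 5.038.
F = −kT ln Z = −0.1060 × ln(5.038) = −0.1060 × 1.617 = -0.17 eV.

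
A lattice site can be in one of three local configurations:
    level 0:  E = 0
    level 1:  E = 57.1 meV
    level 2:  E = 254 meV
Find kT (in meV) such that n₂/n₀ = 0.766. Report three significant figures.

n₂/n₀ = exp[−(E₂−E₀)/kT] = 0.766.
⇒ (E₂−E₀)/kT = ln(1/0.766) = ln(1.3055) = 0.26659.
kT = 254 meV / 0.26659 = 953 meV.

953 meV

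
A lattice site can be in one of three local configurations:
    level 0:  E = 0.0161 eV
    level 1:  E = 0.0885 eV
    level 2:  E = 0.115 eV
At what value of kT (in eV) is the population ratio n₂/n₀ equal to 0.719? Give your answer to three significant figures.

0.300 eV

n₂/n₀ = exp[−(E₂−E₀)/kT] = 0.719.
⇒ (E₂−E₀)/kT = ln(1/0.719) = ln(1.3908) = 0.32988.
kT = 0.0989 eV / 0.32988 = 0.300 eV.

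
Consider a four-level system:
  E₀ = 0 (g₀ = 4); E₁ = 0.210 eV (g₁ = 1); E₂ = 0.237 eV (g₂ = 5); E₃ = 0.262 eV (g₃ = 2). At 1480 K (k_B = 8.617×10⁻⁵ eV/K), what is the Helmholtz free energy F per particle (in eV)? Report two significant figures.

-0.21 eV

k_BT = 8.617×10⁻⁵ × 1480 K = 0.1275 eV.
Eᵢ/kT = 0, 1.647, 1.859, 2.055.
Z = Σ gᵢe^(−Eᵢ/kT) = 4·e^(−0) + 1·e^(−1.647) + 5·e^(−1.859) + 2·e^(−2.055) = 4.000 + 0.1926 + 0.7791 + 0.2562 = 5.228.
F = −kT ln Z = −0.1275 × ln(5.228) = −0.1275 × 1.654 = -0.21 eV.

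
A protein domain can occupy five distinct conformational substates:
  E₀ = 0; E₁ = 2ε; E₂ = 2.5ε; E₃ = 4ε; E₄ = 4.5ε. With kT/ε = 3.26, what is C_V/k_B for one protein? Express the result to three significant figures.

Eᵢ/kT = 0, 0.61350, 0.76687, 1.2270, 1.3804.
Z = Σ e^(−Eᵢ/kT) = e^(−0) + e^(−0.61350) + e^(−0.76687) + e^(−1.2270) + e^(−1.3804) = 1.0000 + 0.54145 + 0.46446 + 0.29317 + 0.25148 = 2.5506.
⟨E⟩ = 1.7833 ε, ⟨E²⟩ = 5.8229 ε².
C_V/k_B = (⟨E²⟩ − ⟨E⟩²)/(kT)² = (5.8229 − 3.1802)/10.628 = 0.249.

0.249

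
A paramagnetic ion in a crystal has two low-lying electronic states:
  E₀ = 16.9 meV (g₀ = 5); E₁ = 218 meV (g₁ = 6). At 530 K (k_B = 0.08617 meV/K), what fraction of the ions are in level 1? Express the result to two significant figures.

k_BT = 0.08617 × 530 K = 45.67 meV.
Eᵢ/kT = 0.3700, 4.773.
Z = Σ gᵢe^(−Eᵢ/kT) = 5·e^(−0.3700) + 6·e^(−4.773) = 3.454 + 0.05073 = 3.505.
P₁ = g₁ e^(−E₁/kT) / Z = 0.05073/3.505 = 0.014.

0.014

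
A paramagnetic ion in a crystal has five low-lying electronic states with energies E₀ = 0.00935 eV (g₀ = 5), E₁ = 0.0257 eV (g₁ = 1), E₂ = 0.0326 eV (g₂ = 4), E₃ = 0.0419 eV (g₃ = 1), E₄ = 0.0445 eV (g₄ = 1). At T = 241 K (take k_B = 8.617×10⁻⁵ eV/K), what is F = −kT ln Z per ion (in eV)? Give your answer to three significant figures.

k_BT = 8.617×10⁻⁵ × 241 K = 0.020767 eV.
Eᵢ/kT = 0.45023, 1.2375, 1.5698, 2.0176, 2.1428.
Z = Σ gᵢe^(−Eᵢ/kT) = 5·e^(−0.45023) + 1·e^(−1.2375) + 4·e^(−1.5698) + 1·e^(−2.0176) + 1·e^(−2.1428) = 3.1874 + 0.29011 + 0.83235 + 0.13297 + 0.11733 = 4.5602.
F = −kT ln Z = −0.020767 × ln(4.5602) = −0.020767 × 1.5174 = -0.0315 eV.

-0.0315 eV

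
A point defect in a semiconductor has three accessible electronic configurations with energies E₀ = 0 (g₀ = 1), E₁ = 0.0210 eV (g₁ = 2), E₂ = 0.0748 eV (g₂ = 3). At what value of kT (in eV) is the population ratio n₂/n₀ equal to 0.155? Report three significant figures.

0.0252 eV

n₂/n₀ = (g₂/g₀) exp[−(E₂−E₀)/kT] = 0.155.
⇒ (E₂−E₀)/kT = ln((3/1)/0.155) = ln(19.355) = 2.9630.
kT = 0.0748 eV / 2.9630 = 0.0252 eV.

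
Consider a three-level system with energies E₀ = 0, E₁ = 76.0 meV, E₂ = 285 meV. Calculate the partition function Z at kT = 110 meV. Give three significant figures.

Eᵢ/kT = 0, 0.69091, 2.5909.
Z = Σ e^(−Eᵢ/kT) = e^(−0) + e^(−0.69091) + e^(−2.5909) = 1.0000 + 0.50112 + 0.074953 = 1.5761.

Z = 1.58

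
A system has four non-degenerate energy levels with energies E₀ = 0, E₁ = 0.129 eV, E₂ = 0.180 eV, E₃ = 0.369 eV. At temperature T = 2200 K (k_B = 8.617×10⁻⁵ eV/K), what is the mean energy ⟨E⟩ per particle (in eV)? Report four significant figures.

0.09216 eV

k_BT = 8.617×10⁻⁵ × 2200 K = 0.189574 eV.
Eᵢ/kT = 0, 0.680473, 0.949497, 1.94647.
Z = Σ e^(−Eᵢ/kT) = e^(−0) + e^(−0.680473) + e^(−0.949497) + e^(−1.94647) = 1.00000 + 0.506377 + 0.386936 + 0.142777 = 2.03609.
⟨E⟩ = Σ Eᵢ e^(−Eᵢ/kT) / Z = (0·1.00000 + 0.129·0.506377 + 0.180·0.386936 + 0.369·0.142777) / 2.03609 = 0.09216 eV.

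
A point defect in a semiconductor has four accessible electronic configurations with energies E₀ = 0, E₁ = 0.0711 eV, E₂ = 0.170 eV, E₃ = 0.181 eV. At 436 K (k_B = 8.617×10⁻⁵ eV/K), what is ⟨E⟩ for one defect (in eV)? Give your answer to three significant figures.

k_BT = 8.617×10⁻⁵ × 436 K = 0.037570 eV.
Eᵢ/kT = 0, 1.8925, 4.5249, 4.8177.
Z = Σ e^(−Eᵢ/kT) = e^(−0) + e^(−1.8925) + e^(−4.5249) + e^(−4.8177) = 1.0000 + 0.15069 + 0.010836 + 0.0080854 = 1.1696.
⟨E⟩ = Σ Eᵢ e^(−Eᵢ/kT) / Z = (0·1.0000 + 0.0711·0.15069 + 0.170·0.010836 + 0.181·0.0080854) / 1.1696 = 0.0120 eV.

0.0120 eV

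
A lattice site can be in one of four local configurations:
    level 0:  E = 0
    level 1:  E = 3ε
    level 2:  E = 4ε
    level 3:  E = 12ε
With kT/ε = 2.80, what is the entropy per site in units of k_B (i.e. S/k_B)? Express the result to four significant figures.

0.9489

Eᵢ/kT = 0, 1.07143, 1.42857, 4.28571.
Z = Σ e^(−Eᵢ/kT) = e^(−0) + e^(−1.07143) + e^(−1.42857) + e^(−4.28571) = 1.00000 + 0.342518 + 0.239651 + 0.0137638 = 1.59593.
⟨E⟩ = Σ EᵢPᵢ = 1.34801 ε.
S/k_B = ln Z + ⟨E⟩/kT = ln(1.59593) + 1.34801/2.80 = 0.467457 + 0.481432 = 0.9489.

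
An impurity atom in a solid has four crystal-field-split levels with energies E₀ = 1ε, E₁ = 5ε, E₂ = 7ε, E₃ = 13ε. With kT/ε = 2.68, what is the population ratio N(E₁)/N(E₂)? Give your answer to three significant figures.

n₁/n₂ = exp[−(E₁−E₂)/kT] = exp(−(-2ε)/(2.68ε)) = exp(0.74627) = 2.11.

2.11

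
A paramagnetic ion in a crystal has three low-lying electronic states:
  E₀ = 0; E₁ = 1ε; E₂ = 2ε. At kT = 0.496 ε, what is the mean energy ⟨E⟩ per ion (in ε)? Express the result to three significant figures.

0.147 ε

Eᵢ/kT = 0, 2.0161, 4.0323.
Z = Σ e^(−Eᵢ/kT) = e^(−0) + e^(−2.0161) + e^(−4.0323) = 1.0000 + 0.13317 + 0.017733 = 1.1509.
⟨E⟩ = Σ Eᵢ e^(−Eᵢ/kT) / Z = (0·1.0000 + 1·0.13317 + 2·0.017733) / 1.1509 = 0.147 ε.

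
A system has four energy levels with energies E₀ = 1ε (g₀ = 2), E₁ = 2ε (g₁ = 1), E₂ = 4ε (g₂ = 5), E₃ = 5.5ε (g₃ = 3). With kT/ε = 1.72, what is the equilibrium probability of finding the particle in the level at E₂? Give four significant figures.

0.2393

Eᵢ/kT = 0.581395, 1.16279, 2.32558, 3.19767.
Z = Σ gᵢe^(−Eᵢ/kT) = 2·e^(−0.581395) + 1·e^(−1.16279) + 5·e^(−2.32558) + 3·e^(−3.19767) = 1.11824 + 0.312613 + 0.488634 + 0.122572 = 2.04206.
P₂ = g₂ e^(−E₂/kT) / Z = 0.488634/2.04206 = 0.2393.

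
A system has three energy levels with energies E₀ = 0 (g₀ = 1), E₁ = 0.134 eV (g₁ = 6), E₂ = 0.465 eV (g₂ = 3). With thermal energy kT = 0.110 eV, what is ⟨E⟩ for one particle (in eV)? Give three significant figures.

Eᵢ/kT = 0, 1.2182, 4.2273.
Z = Σ gᵢe^(−Eᵢ/kT) = 1·e^(−0) + 6·e^(−1.2182) + 3·e^(−4.2273) = 1.0000 + 1.7746 + 0.043775 = 2.8184.
⟨E⟩ = Σ Eᵢ gᵢe^(−Eᵢ/kT) / Z = (0·1.0000 + 0.134·1.7746 + 0.465·0.043775) / 2.8184 = 0.0916 eV.

0.0916 eV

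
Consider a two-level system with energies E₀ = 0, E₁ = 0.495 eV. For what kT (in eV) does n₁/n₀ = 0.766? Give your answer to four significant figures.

1.857 eV

n₁/n₀ = exp[−(E₁−E₀)/kT] = 0.766.
⇒ (E₁−E₀)/kT = ln(1/0.766) = ln(1.30548) = 0.266571.
kT = 0.495 eV / 0.266571 = 1.857 eV.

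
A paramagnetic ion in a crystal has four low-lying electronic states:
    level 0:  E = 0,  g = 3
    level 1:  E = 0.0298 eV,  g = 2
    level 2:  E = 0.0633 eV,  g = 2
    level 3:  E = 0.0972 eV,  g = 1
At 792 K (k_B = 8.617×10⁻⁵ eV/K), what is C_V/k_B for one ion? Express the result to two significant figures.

0.17

k_BT = 8.617×10⁻⁵ × 792 K = 0.06825 eV.
Eᵢ/kT = 0, 0.4366, 0.9275, 1.424.
Z = Σ gᵢe^(−Eᵢ/kT) = 3·e^(−0) + 2·e^(−0.4366) + 2·e^(−0.9275) + 1·e^(−1.424) = 3.000 + 1.292 + 0.7911 + 0.2407 = 5.324.
⟨E⟩ = 0.02103 eV, ⟨E²⟩ = 0.001238 eV².
C_V/k_B = (⟨E²⟩ − ⟨E⟩²)/(kT)² = (0.001238 − 0.0004423)/0.004658 = 0.17.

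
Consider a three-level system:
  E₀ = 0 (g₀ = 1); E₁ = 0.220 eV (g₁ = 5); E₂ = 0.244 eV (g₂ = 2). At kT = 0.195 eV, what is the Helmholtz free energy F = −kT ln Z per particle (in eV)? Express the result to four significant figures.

-0.2262 eV

Eᵢ/kT = 0, 1.12821, 1.25128.
Z = Σ gᵢe^(−Eᵢ/kT) = 1·e^(−0) + 5·e^(−1.12821) + 2·e^(−1.25128) = 1.00000 + 1.61806 + 0.572277 = 3.19034.
F = −kT ln Z = −0.195 × ln(3.19034) = −0.195 × 1.16013 = -0.2262 eV.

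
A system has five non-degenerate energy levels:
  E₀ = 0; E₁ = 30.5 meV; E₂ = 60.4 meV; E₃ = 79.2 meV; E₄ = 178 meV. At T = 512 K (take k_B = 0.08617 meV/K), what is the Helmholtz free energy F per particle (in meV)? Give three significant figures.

-29.2 meV

k_BT = 0.08617 × 512 K = 44.119 meV.
Eᵢ/kT = 0, 0.69131, 1.3690, 1.7951, 4.0345.
Z = Σ e^(−Eᵢ/kT) = e^(−0) + e^(−0.69131) + e^(−1.3690) + e^(−1.7951) + e^(−4.0345) = 1.0000 + 0.50092 + 0.25436 + 0.16611 + 0.017695 = 1.9391.
F = −kT ln Z = −44.119 × ln(1.9391) = −44.119 × 0.66222 = -29.2 meV.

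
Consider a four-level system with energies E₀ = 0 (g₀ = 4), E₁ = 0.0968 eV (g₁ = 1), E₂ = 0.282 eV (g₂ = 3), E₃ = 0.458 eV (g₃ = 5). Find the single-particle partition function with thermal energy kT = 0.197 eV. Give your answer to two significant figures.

Eᵢ/kT = 0, 0.4914, 1.431, 2.325.
Z = Σ gᵢe^(−Eᵢ/kT) = 4·e^(−0) + 1·e^(−0.4914) + 3·e^(−1.431) + 5·e^(−2.325) = 4.000 + 0.6118 + 0.7172 + 0.4889 = 5.818.

Z = 5.8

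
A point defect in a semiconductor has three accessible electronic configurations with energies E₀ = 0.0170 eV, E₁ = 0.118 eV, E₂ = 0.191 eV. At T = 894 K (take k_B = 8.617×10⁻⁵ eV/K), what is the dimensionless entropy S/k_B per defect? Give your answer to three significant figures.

k_BT = 8.617×10⁻⁵ × 894 K = 0.077036 eV.
Eᵢ/kT = 0.22068, 1.5318, 2.4794.
Z = Σ e^(−Eᵢ/kT) = e^(−0.22068) + e^(−1.5318) + e^(−2.4794) = 0.80197 + 0.21615 + 0.083793 = 1.1019.
⟨E⟩ = Σ EᵢPᵢ = 0.050044 eV.
S/k_B = ln Z + ⟨E⟩/kT = ln(1.1019) + 0.050044/0.077036 = 0.097036 + 0.64962 = 0.747.

0.747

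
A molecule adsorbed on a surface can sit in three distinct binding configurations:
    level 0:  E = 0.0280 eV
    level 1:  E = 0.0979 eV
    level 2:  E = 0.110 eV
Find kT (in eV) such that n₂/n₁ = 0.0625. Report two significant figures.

0.0044 eV

n₂/n₁ = exp[−(E₂−E₁)/kT] = 0.0625.
⇒ (E₂−E₁)/kT = ln(1/0.0625) = ln(16.00) = 2.773.
kT = 0.0121 eV / 2.773 = 0.0044 eV.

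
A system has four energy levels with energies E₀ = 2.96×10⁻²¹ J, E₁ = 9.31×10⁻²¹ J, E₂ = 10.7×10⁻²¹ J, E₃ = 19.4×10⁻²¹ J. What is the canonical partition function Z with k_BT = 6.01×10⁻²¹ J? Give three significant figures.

Eᵢ/kT = 0.49251, 1.5491, 1.7804, 3.2280.
Z = Σ e^(−Eᵢ/kT) = e^(−0.49251) + e^(−1.5491) + e^(−1.7804) + e^(−3.2280) = 0.61109 + 0.21244 + 0.16857 + 0.039637 = 1.0317.

Z = 1.03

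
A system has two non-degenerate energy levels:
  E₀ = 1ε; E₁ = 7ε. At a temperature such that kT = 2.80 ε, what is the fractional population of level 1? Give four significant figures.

Eᵢ/kT = 0.357143, 2.50000.
Z = Σ e^(−Eᵢ/kT) = e^(−0.357143) + e^(−2.50000) = 0.699672 + 0.0820850 = 0.781757.
P₁ = e^(−E₁/kT) / Z = 0.0820850/0.781757 = 0.1050.

0.1050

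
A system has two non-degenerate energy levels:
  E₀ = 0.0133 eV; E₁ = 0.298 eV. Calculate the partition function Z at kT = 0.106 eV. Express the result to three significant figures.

Z = 0.942

Eᵢ/kT = 0.12547, 2.8113.
Z = Σ e^(−Eᵢ/kT) = e^(−0.12547) + e^(−2.8113) = 0.88208 + 0.060127 = 0.94221.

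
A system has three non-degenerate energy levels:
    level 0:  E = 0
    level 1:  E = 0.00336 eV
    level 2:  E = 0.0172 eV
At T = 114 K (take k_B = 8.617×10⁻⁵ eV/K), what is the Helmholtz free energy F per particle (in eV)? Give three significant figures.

-0.00622 eV

k_BT = 8.617×10⁻⁵ × 114 K = 0.0098234 eV.
Eᵢ/kT = 0, 0.34204, 1.7509.
Z = Σ e^(−Eᵢ/kT) = e^(−0) + e^(−0.34204) + e^(−1.7509) = 1.0000 + 0.71032 + 0.17362 = 1.8839.
F = −kT ln Z = −0.0098234 × ln(1.8839) = −0.0098234 × 0.63334 = -0.00622 eV.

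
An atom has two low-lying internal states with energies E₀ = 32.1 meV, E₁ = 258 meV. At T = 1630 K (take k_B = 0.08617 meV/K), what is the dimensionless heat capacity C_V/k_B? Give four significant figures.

k_BT = 0.08617 × 1630 K = 140.457 meV.
Eᵢ/kT = 0.228540, 1.83686.
Z = Σ e^(−Eᵢ/kT) = e^(−0.228540) + e^(−1.83686) = 0.795694 + 0.159317 = 0.955011.
⟨E⟩ = 69.7851 meV, ⟨E²⟩ = 11962.9 meV².
C_V/k_B = (⟨E²⟩ − ⟨E⟩²)/(kT)² = (11962.9 − 4869.96)/19728.2 = 0.3595.

0.3595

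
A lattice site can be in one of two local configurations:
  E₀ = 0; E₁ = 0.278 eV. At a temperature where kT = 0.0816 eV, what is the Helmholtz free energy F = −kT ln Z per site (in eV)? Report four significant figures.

-0.002661 eV

Eᵢ/kT = 0, 3.40686.
Z = Σ e^(−Eᵢ/kT) = e^(−0) + e^(−3.40686) = 1.00000 + 0.0331451 = 1.03315.
F = −kT ln Z = −0.0816 × ln(1.03315) = −0.0816 × 0.0326124 = -0.002661 eV.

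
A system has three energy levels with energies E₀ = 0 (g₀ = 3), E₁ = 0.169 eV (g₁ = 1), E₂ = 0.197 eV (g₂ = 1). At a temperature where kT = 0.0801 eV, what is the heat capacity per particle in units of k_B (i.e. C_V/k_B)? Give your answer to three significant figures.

0.308

Eᵢ/kT = 0, 2.1099, 2.4594.
Z = Σ gᵢe^(−Eᵢ/kT) = 3·e^(−0) + 1·e^(−2.1099) + 1·e^(−2.4594) = 3.0000 + 0.12125 + 0.085486 = 3.2067.
⟨E⟩ = 0.011642 eV, ⟨E²⟩ = 0.0021145 eV².
C_V/k_B = (⟨E²⟩ − ⟨E⟩²)/(kT)² = (0.0021145 − 0.00013554)/0.0064160 = 0.308.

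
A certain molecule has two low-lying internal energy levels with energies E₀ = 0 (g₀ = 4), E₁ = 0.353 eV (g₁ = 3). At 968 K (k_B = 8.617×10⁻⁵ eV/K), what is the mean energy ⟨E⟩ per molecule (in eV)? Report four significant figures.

k_BT = 8.617×10⁻⁵ × 968 K = 0.0834126 eV.
Eᵢ/kT = 0, 4.23197.
Z = Σ gᵢe^(−Eᵢ/kT) = 4·e^(−0) + 3·e^(−4.23197) = 4.00000 + 0.0435713 = 4.04357.
⟨E⟩ = Σ Eᵢ gᵢe^(−Eᵢ/kT) / Z = (0·4.00000 + 0.353·0.0435713) / 4.04357 = 0.003804 eV.

0.003804 eV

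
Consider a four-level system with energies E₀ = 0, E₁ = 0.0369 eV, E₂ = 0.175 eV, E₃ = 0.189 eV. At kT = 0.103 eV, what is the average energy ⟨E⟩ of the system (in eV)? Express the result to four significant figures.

0.04309 eV

Eᵢ/kT = 0, 0.358252, 1.69903, 1.83495.
Z = Σ e^(−Eᵢ/kT) = e^(−0) + e^(−0.358252) + e^(−1.69903) + e^(−1.83495) = 1.00000 + 0.698897 + 0.182861 + 0.159621 = 2.04138.
⟨E⟩ = Σ Eᵢ e^(−Eᵢ/kT) / Z = (0·1.00000 + 0.0369·0.698897 + 0.175·0.182861 + 0.189·0.159621) / 2.04138 = 0.04309 eV.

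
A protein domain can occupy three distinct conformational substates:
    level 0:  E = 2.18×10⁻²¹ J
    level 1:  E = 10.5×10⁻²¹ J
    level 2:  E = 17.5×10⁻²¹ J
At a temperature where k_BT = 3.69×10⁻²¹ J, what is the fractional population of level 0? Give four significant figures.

0.8923

Eᵢ/kT = 0.590786, 2.84553, 4.74255.
Z = Σ e^(−Eᵢ/kT) = e^(−0.590786) + e^(−2.84553) + e^(−4.74255) = 0.553892 + 0.0581035 + 0.00871639 = 0.620712.
P₀ = e^(−E₀/kT) / Z = 0.553892/0.620712 = 0.8923.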